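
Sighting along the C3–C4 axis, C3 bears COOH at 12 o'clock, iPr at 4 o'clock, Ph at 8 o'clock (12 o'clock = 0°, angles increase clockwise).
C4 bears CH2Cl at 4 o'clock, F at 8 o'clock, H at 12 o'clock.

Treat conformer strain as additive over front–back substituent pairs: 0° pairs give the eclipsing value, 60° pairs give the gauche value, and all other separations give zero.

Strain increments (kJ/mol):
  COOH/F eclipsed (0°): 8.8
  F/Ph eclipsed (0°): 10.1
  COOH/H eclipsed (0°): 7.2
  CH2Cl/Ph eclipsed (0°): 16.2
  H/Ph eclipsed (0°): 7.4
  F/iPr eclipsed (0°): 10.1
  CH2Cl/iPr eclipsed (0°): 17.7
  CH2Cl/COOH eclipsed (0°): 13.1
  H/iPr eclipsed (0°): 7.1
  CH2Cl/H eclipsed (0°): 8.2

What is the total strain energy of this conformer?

This conformer is eclipsed. COOH at 0° is eclipsed with H at 0° (7.2); iPr at 120° is eclipsed with CH2Cl at 120° (17.7); Ph at 240° is eclipsed with F at 240° (10.1). Total 35.0 kJ/mol.

35.0 kJ/mol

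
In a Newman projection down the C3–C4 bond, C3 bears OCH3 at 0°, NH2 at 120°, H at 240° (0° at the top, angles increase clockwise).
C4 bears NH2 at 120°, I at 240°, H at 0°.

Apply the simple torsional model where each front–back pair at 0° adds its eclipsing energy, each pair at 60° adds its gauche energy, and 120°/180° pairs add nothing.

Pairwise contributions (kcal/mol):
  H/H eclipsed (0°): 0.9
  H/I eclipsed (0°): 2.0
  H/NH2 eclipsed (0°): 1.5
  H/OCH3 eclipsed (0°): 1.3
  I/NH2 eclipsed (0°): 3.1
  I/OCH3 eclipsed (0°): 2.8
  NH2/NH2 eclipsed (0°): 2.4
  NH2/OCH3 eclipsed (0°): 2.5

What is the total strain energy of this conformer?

This conformer (eclipsed): OCH3(0°)/H(0°) eclipsed 1.3; NH2(120°)/NH2(120°) eclipsed 2.4; H(240°)/I(240°) eclipsed 2.0 → 5.7 kcal/mol.

5.7 kcal/mol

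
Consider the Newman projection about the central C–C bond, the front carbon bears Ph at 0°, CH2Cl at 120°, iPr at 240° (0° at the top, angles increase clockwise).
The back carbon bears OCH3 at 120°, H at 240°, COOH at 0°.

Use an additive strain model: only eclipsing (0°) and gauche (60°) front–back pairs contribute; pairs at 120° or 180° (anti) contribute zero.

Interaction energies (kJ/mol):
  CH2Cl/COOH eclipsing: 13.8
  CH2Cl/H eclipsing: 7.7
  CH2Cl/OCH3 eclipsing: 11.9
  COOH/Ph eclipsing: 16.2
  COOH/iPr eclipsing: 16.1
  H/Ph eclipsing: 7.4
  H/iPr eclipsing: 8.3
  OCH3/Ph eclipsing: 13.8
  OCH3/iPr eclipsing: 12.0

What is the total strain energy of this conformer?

This conformer is eclipsed. Ph at 0° is eclipsed with COOH at 0° (16.2); CH2Cl at 120° is eclipsed with OCH3 at 120° (11.9); iPr at 240° is eclipsed with H at 240° (8.3). Total 36.4 kJ/mol.

36.4 kJ/mol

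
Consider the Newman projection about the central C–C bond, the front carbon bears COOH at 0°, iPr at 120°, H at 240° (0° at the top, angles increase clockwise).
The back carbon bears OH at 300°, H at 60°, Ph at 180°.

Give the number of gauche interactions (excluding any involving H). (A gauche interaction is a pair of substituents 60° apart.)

2

Non-H gauche pairs: COOH(0°)/OH(300°); iPr(120°)/Ph(180°) — 2 interactions.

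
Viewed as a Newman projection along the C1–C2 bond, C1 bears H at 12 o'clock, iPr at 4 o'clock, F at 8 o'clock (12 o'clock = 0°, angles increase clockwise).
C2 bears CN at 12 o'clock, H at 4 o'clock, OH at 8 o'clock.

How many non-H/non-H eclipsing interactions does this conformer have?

Non-H eclipsing pairs: F(240°)/OH(240°) — 1 interaction.

1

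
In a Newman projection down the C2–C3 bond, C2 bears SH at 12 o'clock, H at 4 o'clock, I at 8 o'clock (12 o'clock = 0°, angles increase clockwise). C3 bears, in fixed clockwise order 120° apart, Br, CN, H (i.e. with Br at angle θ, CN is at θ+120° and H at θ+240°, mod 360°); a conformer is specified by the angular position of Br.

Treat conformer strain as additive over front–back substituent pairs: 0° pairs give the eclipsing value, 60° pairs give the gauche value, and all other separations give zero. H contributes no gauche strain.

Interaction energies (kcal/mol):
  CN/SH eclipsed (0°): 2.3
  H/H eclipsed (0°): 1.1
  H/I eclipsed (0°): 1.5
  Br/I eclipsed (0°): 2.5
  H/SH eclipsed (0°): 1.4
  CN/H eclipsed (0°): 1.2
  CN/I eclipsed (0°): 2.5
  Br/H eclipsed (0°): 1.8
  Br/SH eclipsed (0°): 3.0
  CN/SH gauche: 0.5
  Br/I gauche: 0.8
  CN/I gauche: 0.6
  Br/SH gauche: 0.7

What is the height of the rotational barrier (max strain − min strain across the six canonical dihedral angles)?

Br at 0° is eclipsed. SH at 0° is eclipsed with Br at 0° (3.0); H at 120° is eclipsed with CN at 120° (1.2); I at 240° is eclipsed with H at 240° (1.5). Total 5.7 kcal/mol.
Br at 60° is staggered. SH at 0° is gauche with Br at 60° (0.7); I at 240° is gauche with CN at 180° (0.6). Total 1.3 kcal/mol.
Br at 120° is eclipsed. SH at 0° is eclipsed with H at 0° (1.4); H at 120° is eclipsed with Br at 120° (1.8); I at 240° is eclipsed with CN at 240° (2.5). Total 5.7 kcal/mol.
Br at 180° is staggered. SH at 0° is gauche with CN at 300° (0.5); I at 240° is gauche with Br at 180° (0.8); I at 240° is gauche with CN at 300° (0.6). Total 1.9 kcal/mol.
Br at 240° is eclipsed. SH at 0° is eclipsed with CN at 0° (2.3); H at 120° is eclipsed with H at 120° (1.1); I at 240° is eclipsed with Br at 240° (2.5). Total 5.9 kcal/mol.
Br at 300° is staggered. SH at 0° is gauche with Br at 300° (0.7); SH at 0° is gauche with CN at 60° (0.5); I at 240° is gauche with Br at 300° (0.8). Total 2.0 kcal/mol.
Max at 240° (5.9 kcal/mol), min at 60° (1.3 kcal/mol); barrier = 4.6 kcal/mol.

4.6 kcal/mol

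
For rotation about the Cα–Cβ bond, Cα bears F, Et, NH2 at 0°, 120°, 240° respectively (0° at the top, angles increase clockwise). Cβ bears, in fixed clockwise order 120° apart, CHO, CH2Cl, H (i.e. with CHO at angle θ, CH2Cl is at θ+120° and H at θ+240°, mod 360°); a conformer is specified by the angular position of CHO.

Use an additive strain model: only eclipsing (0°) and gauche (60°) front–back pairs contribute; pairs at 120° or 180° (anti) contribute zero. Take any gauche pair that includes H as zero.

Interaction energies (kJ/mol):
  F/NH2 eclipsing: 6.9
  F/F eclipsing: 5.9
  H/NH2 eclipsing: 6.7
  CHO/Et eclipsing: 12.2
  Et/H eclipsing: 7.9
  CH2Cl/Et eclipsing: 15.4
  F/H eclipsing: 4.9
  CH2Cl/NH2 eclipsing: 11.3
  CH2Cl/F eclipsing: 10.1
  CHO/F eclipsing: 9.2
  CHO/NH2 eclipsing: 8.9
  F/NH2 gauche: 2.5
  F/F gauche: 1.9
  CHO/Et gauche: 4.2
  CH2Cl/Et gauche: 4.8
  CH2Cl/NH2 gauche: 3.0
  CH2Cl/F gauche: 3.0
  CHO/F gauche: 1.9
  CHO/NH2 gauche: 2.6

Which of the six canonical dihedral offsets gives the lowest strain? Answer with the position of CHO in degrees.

300°

CHO at 0° is eclipsed. F at 0° is eclipsed with CHO at 0° (9.2); Et at 120° is eclipsed with CH2Cl at 120° (15.4); NH2 at 240° is eclipsed with H at 240° (6.7). Total 31.3 kJ/mol.
CHO at 60° is staggered. F at 0° is gauche with CHO at 60° (1.9); Et at 120° is gauche with CHO at 60° (4.2); Et at 120° is gauche with CH2Cl at 180° (4.8); NH2 at 240° is gauche with CH2Cl at 180° (3.0). Total 13.9 kJ/mol.
CHO at 120° is eclipsed. F at 0° is eclipsed with H at 0° (4.9); Et at 120° is eclipsed with CHO at 120° (12.2); NH2 at 240° is eclipsed with CH2Cl at 240° (11.3). Total 28.4 kJ/mol.
CHO at 180° is staggered. F at 0° is gauche with CH2Cl at 300° (3.0); Et at 120° is gauche with CHO at 180° (4.2); NH2 at 240° is gauche with CHO at 180° (2.6); NH2 at 240° is gauche with CH2Cl at 300° (3.0). Total 12.8 kJ/mol.
CHO at 240° is eclipsed. F at 0° is eclipsed with CH2Cl at 0° (10.1); Et at 120° is eclipsed with H at 120° (7.9); NH2 at 240° is eclipsed with CHO at 240° (8.9). Total 26.9 kJ/mol.
CHO at 300° is staggered. F at 0° is gauche with CHO at 300° (1.9); F at 0° is gauche with CH2Cl at 60° (3.0); Et at 120° is gauche with CH2Cl at 60° (4.8); NH2 at 240° is gauche with CHO at 300° (2.6). Total 12.3 kJ/mol.
The minimum (12.3 kJ/mol) occurs with CHO at 300°.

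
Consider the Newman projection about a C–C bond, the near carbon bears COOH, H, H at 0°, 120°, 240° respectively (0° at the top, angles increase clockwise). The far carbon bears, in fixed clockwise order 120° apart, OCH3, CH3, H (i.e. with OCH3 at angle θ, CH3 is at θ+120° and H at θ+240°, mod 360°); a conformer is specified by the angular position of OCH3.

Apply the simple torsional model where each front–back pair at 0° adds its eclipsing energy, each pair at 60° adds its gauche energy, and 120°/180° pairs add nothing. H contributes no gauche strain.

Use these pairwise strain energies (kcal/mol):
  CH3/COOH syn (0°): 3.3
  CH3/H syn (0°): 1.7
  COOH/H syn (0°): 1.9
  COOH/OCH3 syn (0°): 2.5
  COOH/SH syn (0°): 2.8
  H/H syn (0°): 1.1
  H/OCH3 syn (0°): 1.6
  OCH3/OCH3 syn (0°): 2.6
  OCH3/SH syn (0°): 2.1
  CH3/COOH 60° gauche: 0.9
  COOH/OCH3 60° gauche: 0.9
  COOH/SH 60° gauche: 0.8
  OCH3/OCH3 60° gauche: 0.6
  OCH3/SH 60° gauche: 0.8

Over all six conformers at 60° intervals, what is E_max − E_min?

OCH3 at 0° (eclipsed): COOH(0°)/OCH3(0°) eclipsed 2.5; H(120°)/CH3(120°) eclipsed 1.7; H(240°)/H(240°) eclipsed 1.1 → 5.3 kcal/mol.
OCH3 at 60° (staggered): COOH(0°)/OCH3(60°) gauche 0.9 → 0.9 kcal/mol.
OCH3 at 120° (eclipsed): COOH(0°)/H(0°) eclipsed 1.9; H(120°)/OCH3(120°) eclipsed 1.6; H(240°)/CH3(240°) eclipsed 1.7 → 5.2 kcal/mol.
OCH3 at 180° (staggered): COOH(0°)/CH3(300°) gauche 0.9 → 0.9 kcal/mol.
OCH3 at 240° (eclipsed): COOH(0°)/CH3(0°) eclipsed 3.3; H(120°)/H(120°) eclipsed 1.1; H(240°)/OCH3(240°) eclipsed 1.6 → 6.0 kcal/mol.
OCH3 at 300° (staggered): COOH(0°)/OCH3(300°) gauche 0.9; COOH(0°)/CH3(60°) gauche 0.9 → 1.8 kcal/mol.
Max at 240° (6.0 kcal/mol), min at 60° (0.9 kcal/mol); barrier = 5.1 kcal/mol.

5.1 kcal/mol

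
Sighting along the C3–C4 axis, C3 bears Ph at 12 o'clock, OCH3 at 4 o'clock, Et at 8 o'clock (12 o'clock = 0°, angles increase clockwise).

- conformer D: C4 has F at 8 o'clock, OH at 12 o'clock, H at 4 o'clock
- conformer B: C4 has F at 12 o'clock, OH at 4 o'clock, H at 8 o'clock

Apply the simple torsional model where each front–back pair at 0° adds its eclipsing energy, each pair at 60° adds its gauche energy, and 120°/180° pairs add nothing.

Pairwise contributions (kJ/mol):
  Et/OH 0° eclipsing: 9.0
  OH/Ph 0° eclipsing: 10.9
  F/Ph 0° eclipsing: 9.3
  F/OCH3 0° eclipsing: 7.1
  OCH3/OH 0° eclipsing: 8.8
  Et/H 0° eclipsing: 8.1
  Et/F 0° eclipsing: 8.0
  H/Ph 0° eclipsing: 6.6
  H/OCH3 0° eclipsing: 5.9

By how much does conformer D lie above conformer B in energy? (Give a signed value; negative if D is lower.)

-1.4 kJ/mol

D (eclipsed): Ph–OH eclipsed, OCH3–H eclipsed, Et–F eclipsed; 10.9 + 5.9 + 8.0 = 24.8 kJ/mol.
B (eclipsed): Ph–F eclipsed, OCH3–OH eclipsed, Et–H eclipsed; 9.3 + 8.8 + 8.1 = 26.2 kJ/mol.
E(D) − E(B) = 24.8 − 26.2 = -1.4 kJ/mol.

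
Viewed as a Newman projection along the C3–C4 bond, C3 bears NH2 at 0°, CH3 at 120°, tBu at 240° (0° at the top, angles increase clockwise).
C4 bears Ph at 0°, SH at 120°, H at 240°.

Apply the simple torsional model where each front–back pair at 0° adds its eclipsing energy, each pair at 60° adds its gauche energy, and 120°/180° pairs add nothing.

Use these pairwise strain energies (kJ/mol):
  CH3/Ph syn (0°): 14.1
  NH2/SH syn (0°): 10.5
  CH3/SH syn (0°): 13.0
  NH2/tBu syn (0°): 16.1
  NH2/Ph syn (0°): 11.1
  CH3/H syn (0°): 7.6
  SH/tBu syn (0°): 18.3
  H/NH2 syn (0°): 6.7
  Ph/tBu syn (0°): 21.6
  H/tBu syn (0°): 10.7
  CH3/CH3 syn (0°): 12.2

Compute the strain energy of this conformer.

34.8 kJ/mol

This conformer (eclipsed): NH2(0°)/Ph(0°) eclipsed 11.1; CH3(120°)/SH(120°) eclipsed 13.0; tBu(240°)/H(240°) eclipsed 10.7 → 34.8 kJ/mol.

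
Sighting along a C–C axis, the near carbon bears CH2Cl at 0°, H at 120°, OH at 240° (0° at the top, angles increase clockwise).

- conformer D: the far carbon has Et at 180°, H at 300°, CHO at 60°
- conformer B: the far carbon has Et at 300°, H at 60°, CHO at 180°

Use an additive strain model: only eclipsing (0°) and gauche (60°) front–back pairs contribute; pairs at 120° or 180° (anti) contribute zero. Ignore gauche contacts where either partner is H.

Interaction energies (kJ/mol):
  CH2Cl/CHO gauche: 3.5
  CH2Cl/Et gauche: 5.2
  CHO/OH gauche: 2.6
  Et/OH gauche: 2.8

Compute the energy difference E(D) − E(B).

D is staggered. CH2Cl at 0° is gauche with CHO at 60° (3.5); OH at 240° is gauche with Et at 180° (2.8). Total 6.3 kJ/mol.
B is staggered. CH2Cl at 0° is gauche with Et at 300° (5.2); OH at 240° is gauche with Et at 300° (2.8); OH at 240° is gauche with CHO at 180° (2.6). Total 10.6 kJ/mol.
E(D) − E(B) = 6.3 − 10.6 = -4.3 kJ/mol.

-4.3 kJ/mol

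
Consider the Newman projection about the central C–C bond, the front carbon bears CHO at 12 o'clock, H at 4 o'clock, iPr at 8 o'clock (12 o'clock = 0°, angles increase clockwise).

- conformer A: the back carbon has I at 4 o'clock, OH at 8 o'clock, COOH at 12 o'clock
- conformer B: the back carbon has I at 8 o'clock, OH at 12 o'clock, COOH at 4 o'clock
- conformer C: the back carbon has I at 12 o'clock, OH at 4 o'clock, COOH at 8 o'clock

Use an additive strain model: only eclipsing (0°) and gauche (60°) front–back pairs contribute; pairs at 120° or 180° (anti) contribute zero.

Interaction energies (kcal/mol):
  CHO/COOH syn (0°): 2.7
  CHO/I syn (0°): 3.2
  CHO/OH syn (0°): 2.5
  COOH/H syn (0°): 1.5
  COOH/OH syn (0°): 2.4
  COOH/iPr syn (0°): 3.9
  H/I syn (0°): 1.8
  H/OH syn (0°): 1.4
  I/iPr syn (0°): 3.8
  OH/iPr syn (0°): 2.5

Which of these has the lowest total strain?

A

A is eclipsed. CHO at 0° is eclipsed with COOH at 0° (2.7); H at 120° is eclipsed with I at 120° (1.8); iPr at 240° is eclipsed with OH at 240° (2.5). Total 7.0 kcal/mol.
B is eclipsed. CHO at 0° is eclipsed with OH at 0° (2.5); H at 120° is eclipsed with COOH at 120° (1.5); iPr at 240° is eclipsed with I at 240° (3.8). Total 7.8 kcal/mol.
C is eclipsed. CHO at 0° is eclipsed with I at 0° (3.2); H at 120° is eclipsed with OH at 120° (1.4); iPr at 240° is eclipsed with COOH at 240° (3.9). Total 8.5 kcal/mol.
A has the lowest total (7.0 kcal/mol).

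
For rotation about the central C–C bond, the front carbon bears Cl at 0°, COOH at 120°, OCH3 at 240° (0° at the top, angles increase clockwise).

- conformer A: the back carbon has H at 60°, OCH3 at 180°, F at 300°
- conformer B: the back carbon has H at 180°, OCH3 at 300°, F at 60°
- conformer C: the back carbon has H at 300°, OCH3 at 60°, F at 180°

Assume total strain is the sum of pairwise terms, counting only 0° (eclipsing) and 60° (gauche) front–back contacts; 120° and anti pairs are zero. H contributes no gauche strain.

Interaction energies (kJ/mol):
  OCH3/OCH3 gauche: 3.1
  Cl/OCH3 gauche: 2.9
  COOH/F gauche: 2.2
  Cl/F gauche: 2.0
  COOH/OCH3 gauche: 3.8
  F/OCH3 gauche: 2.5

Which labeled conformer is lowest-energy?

A is staggered. Cl at 0° is gauche with F at 300° (2.0); COOH at 120° is gauche with OCH3 at 180° (3.8); OCH3 at 240° is gauche with OCH3 at 180° (3.1); OCH3 at 240° is gauche with F at 300° (2.5). Total 11.4 kJ/mol.
B is staggered. Cl at 0° is gauche with OCH3 at 300° (2.9); Cl at 0° is gauche with F at 60° (2.0); COOH at 120° is gauche with F at 60° (2.2); OCH3 at 240° is gauche with OCH3 at 300° (3.1). Total 10.2 kJ/mol.
C is staggered. Cl at 0° is gauche with OCH3 at 60° (2.9); COOH at 120° is gauche with OCH3 at 60° (3.8); COOH at 120° is gauche with F at 180° (2.2); OCH3 at 240° is gauche with F at 180° (2.5). Total 11.4 kJ/mol.
B has the lowest total (10.2 kJ/mol).

B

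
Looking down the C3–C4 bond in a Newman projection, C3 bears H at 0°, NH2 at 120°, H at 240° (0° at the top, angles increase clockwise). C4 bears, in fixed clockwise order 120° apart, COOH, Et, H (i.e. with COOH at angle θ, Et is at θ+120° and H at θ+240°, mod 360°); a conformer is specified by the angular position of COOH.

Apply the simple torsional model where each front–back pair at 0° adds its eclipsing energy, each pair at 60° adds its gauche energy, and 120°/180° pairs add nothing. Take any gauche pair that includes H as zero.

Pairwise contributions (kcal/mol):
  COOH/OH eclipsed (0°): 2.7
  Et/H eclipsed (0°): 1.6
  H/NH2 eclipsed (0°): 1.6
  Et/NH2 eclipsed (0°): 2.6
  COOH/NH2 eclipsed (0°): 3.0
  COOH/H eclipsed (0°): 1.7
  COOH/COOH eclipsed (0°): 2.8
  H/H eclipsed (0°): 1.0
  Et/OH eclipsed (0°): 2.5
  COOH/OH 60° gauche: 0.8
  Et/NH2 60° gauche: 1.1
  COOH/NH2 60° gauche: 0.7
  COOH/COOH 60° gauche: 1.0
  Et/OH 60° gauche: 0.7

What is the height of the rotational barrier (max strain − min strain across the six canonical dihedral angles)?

COOH at 0° (eclipsed): H(0°)/COOH(0°) eclipsed 1.7; NH2(120°)/Et(120°) eclipsed 2.6; H(240°)/H(240°) eclipsed 1.0 → 5.3 kcal/mol.
COOH at 60° (staggered): NH2(120°)/COOH(60°) gauche 0.7; NH2(120°)/Et(180°) gauche 1.1 → 1.8 kcal/mol.
COOH at 120° (eclipsed): H(0°)/H(0°) eclipsed 1.0; NH2(120°)/COOH(120°) eclipsed 3.0; H(240°)/Et(240°) eclipsed 1.6 → 5.6 kcal/mol.
COOH at 180° (staggered): NH2(120°)/COOH(180°) gauche 0.7 → 0.7 kcal/mol.
COOH at 240° (eclipsed): H(0°)/Et(0°) eclipsed 1.6; NH2(120°)/H(120°) eclipsed 1.6; H(240°)/COOH(240°) eclipsed 1.7 → 4.9 kcal/mol.
COOH at 300° (staggered): NH2(120°)/Et(60°) gauche 1.1 → 1.1 kcal/mol.
Max at 120° (5.6 kcal/mol), min at 180° (0.7 kcal/mol); barrier = 4.9 kcal/mol.

4.9 kcal/mol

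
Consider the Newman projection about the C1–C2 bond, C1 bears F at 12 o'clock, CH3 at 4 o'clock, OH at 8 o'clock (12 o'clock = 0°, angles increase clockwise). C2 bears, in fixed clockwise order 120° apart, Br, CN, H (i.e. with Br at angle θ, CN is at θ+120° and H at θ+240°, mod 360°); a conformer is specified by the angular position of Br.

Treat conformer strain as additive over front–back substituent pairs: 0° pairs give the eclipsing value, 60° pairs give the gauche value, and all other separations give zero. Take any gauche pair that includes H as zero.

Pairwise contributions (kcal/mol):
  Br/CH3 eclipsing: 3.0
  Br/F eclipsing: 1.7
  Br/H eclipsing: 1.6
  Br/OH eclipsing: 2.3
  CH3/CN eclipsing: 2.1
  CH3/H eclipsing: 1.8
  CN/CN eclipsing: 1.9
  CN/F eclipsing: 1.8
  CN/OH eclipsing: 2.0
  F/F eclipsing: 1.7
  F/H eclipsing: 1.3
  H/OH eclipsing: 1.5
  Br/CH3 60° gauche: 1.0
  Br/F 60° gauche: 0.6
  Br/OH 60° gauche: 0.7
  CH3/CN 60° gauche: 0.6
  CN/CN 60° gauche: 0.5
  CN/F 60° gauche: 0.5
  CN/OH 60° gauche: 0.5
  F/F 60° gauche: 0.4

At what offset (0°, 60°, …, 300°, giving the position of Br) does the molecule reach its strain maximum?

Br at 0° (eclipsed): F–Br eclipsed, CH3–CN eclipsed, OH–H eclipsed; 1.7 + 2.1 + 1.5 = 5.3 kcal/mol.
Br at 60° (staggered): F–Br gauche, CH3–Br gauche, CH3–CN gauche, OH–CN gauche; 0.6 + 1.0 + 0.6 + 0.5 = 2.7 kcal/mol.
Br at 120° (eclipsed): F–H eclipsed, CH3–Br eclipsed, OH–CN eclipsed; 1.3 + 3.0 + 2.0 = 6.3 kcal/mol.
Br at 180° (staggered): F–CN gauche, CH3–Br gauche, OH–Br gauche, OH–CN gauche; 0.5 + 1.0 + 0.7 + 0.5 = 2.7 kcal/mol.
Br at 240° (eclipsed): F–CN eclipsed, CH3–H eclipsed, OH–Br eclipsed; 1.8 + 1.8 + 2.3 = 5.9 kcal/mol.
Br at 300° (staggered): F–Br gauche, F–CN gauche, CH3–CN gauche, OH–Br gauche; 0.6 + 0.5 + 0.6 + 0.7 = 2.4 kcal/mol.
The maximum (6.3 kcal/mol) occurs with Br at 120°.

120°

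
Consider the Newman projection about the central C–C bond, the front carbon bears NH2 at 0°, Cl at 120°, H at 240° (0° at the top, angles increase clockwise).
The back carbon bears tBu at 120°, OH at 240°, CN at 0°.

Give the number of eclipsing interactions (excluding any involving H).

Non-H eclipsing pairs: NH2(0°)/CN(0°); Cl(120°)/tBu(120°) — 2 interactions.

2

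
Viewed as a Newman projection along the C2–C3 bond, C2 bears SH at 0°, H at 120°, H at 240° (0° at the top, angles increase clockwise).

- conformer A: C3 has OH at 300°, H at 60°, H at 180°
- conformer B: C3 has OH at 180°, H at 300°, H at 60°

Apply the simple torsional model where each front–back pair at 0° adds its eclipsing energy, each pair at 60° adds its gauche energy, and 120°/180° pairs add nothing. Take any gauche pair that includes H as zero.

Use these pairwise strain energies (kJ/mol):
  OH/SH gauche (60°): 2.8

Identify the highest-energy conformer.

A

A (staggered): SH–OH gauche; 2.8 = 2.8 kJ/mol.
B (staggered): no non-H gauche contacts → 0.0 kJ/mol.
A has the highest total (2.8 kJ/mol).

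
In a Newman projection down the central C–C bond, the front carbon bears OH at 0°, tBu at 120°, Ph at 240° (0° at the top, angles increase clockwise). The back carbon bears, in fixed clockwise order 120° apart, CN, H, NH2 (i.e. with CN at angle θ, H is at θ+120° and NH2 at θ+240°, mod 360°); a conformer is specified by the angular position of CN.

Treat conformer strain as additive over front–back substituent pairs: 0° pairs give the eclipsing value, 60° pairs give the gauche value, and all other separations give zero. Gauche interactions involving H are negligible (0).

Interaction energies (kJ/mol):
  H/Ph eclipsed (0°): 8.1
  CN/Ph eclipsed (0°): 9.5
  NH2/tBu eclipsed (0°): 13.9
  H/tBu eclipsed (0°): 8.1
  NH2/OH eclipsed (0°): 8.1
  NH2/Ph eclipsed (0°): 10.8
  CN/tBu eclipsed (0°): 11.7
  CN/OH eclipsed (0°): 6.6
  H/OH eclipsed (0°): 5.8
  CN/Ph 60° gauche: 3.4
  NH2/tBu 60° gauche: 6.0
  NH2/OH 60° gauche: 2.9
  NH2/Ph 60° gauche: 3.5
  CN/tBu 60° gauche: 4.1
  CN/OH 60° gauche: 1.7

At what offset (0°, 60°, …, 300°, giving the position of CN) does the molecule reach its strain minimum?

CN at 0° (eclipsed): OH(0°)/CN(0°) eclipsed 6.6; tBu(120°)/H(120°) eclipsed 8.1; Ph(240°)/NH2(240°) eclipsed 10.8 → 25.5 kJ/mol.
CN at 60° (staggered): OH(0°)/CN(60°) gauche 1.7; OH(0°)/NH2(300°) gauche 2.9; tBu(120°)/CN(60°) gauche 4.1; Ph(240°)/NH2(300°) gauche 3.5 → 12.2 kJ/mol.
CN at 120° (eclipsed): OH(0°)/NH2(0°) eclipsed 8.1; tBu(120°)/CN(120°) eclipsed 11.7; Ph(240°)/H(240°) eclipsed 8.1 → 27.9 kJ/mol.
CN at 180° (staggered): OH(0°)/NH2(60°) gauche 2.9; tBu(120°)/CN(180°) gauche 4.1; tBu(120°)/NH2(60°) gauche 6.0; Ph(240°)/CN(180°) gauche 3.4 → 16.4 kJ/mol.
CN at 240° (eclipsed): OH(0°)/H(0°) eclipsed 5.8; tBu(120°)/NH2(120°) eclipsed 13.9; Ph(240°)/CN(240°) eclipsed 9.5 → 29.2 kJ/mol.
CN at 300° (staggered): OH(0°)/CN(300°) gauche 1.7; tBu(120°)/NH2(180°) gauche 6.0; Ph(240°)/CN(300°) gauche 3.4; Ph(240°)/NH2(180°) gauche 3.5 → 14.6 kJ/mol.
The minimum (12.2 kJ/mol) occurs with CN at 60°.

60°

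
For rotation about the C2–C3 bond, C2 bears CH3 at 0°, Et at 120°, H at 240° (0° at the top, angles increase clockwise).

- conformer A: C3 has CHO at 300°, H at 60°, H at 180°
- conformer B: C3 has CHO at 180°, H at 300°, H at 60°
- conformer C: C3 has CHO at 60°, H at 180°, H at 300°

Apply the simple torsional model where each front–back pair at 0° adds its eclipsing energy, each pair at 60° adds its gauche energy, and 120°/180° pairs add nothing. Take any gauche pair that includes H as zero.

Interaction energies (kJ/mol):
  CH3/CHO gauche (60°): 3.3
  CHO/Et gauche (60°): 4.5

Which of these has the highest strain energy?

A (staggered): CH3–CHO gauche; 3.3 = 3.3 kJ/mol.
B (staggered): Et–CHO gauche; 4.5 = 4.5 kJ/mol.
C (staggered): CH3–CHO gauche, Et–CHO gauche; 3.3 + 4.5 = 7.8 kJ/mol.
C has the highest total (7.8 kJ/mol).

C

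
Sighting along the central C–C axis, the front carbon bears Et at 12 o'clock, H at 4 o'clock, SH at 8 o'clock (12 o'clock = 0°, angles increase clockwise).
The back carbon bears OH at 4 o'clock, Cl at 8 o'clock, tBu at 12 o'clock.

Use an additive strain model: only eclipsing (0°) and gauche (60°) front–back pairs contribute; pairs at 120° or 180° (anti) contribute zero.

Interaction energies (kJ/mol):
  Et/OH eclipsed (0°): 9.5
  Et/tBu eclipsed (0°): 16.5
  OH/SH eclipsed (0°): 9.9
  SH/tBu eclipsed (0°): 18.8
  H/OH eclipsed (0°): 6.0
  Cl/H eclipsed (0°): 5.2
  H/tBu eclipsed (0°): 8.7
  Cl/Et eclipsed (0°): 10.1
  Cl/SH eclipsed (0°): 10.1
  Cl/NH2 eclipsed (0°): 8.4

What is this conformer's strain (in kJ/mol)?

This conformer (eclipsed): Et–tBu eclipsed, H–OH eclipsed, SH–Cl eclipsed; 16.5 + 6.0 + 10.1 = 32.6 kJ/mol.

32.6 kJ/mol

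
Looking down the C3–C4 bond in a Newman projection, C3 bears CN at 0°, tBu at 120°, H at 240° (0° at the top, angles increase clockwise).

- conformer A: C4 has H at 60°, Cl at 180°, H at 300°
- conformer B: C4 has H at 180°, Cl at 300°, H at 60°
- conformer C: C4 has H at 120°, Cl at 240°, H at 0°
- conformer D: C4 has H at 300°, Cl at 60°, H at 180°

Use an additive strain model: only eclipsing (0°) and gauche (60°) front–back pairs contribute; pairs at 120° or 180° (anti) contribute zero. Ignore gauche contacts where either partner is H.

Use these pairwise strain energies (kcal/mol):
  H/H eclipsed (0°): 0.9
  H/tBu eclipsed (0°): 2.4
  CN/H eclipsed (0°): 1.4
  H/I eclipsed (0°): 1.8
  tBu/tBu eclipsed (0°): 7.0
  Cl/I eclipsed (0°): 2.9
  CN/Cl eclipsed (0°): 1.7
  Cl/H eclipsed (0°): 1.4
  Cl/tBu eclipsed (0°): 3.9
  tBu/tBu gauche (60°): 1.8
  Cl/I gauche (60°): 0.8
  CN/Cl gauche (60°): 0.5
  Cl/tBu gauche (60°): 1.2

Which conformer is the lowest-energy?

B

A (staggered): tBu(120°)/Cl(180°) gauche 1.2 → 1.2 kcal/mol.
B (staggered): CN(0°)/Cl(300°) gauche 0.5 → 0.5 kcal/mol.
C (eclipsed): CN(0°)/H(0°) eclipsed 1.4; tBu(120°)/H(120°) eclipsed 2.4; H(240°)/Cl(240°) eclipsed 1.4 → 5.2 kcal/mol.
D (staggered): CN(0°)/Cl(60°) gauche 0.5; tBu(120°)/Cl(60°) gauche 1.2 → 1.7 kcal/mol.
B has the lowest total (0.5 kcal/mol).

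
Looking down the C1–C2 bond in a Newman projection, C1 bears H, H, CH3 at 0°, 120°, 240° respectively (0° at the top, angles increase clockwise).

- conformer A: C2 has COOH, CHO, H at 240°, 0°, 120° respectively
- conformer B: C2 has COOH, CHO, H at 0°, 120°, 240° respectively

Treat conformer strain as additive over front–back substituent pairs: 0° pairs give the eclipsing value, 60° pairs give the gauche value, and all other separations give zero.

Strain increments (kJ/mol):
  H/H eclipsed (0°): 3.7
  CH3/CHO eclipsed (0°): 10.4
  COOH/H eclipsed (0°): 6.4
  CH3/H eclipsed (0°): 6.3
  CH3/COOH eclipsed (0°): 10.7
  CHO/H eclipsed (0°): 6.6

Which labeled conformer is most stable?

B

A (eclipsed): H(0°)/CHO(0°) eclipsed 6.6; H(120°)/H(120°) eclipsed 3.7; CH3(240°)/COOH(240°) eclipsed 10.7 → 21.0 kJ/mol.
B (eclipsed): H(0°)/COOH(0°) eclipsed 6.4; H(120°)/CHO(120°) eclipsed 6.6; CH3(240°)/H(240°) eclipsed 6.3 → 19.3 kJ/mol.
B has the lowest total (19.3 kJ/mol).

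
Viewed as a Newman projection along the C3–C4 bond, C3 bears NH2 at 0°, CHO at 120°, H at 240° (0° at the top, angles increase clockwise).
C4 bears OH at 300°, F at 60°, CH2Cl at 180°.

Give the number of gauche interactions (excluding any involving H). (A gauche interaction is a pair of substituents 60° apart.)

Non-H gauche pairs: NH2(0°)/OH(300°); NH2(0°)/F(60°); CHO(120°)/F(60°); CHO(120°)/CH2Cl(180°) — 4 interactions.

4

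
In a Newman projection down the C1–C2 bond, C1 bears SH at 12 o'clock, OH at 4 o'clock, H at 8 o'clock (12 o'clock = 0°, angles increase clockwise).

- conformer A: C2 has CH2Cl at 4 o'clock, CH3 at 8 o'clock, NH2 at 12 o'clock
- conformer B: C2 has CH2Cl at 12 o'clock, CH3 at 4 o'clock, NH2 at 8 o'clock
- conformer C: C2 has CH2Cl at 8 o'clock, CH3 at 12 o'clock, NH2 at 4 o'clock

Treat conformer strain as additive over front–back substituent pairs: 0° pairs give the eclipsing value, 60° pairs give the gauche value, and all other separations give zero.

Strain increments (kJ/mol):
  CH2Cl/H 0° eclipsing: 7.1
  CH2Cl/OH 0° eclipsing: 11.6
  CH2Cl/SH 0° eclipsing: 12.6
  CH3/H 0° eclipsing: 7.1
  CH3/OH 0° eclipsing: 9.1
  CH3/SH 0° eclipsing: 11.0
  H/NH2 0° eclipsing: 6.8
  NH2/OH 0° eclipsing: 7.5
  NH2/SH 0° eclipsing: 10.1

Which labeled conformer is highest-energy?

A

A (eclipsed): SH–NH2 eclipsed, OH–CH2Cl eclipsed, H–CH3 eclipsed; 10.1 + 11.6 + 7.1 = 28.8 kJ/mol.
B (eclipsed): SH–CH2Cl eclipsed, OH–CH3 eclipsed, H–NH2 eclipsed; 12.6 + 9.1 + 6.8 = 28.5 kJ/mol.
C (eclipsed): SH–CH3 eclipsed, OH–NH2 eclipsed, H–CH2Cl eclipsed; 11.0 + 7.5 + 7.1 = 25.6 kJ/mol.
A has the highest total (28.8 kJ/mol).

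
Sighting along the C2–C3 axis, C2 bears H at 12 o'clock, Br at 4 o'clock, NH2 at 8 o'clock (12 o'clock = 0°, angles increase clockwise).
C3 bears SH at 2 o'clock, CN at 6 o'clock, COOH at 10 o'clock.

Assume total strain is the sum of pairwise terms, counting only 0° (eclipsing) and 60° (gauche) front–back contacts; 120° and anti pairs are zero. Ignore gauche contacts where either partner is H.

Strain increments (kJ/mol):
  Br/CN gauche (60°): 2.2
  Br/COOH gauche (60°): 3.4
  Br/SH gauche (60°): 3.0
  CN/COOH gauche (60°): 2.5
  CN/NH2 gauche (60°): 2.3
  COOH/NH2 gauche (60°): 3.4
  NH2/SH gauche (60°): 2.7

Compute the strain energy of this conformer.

This conformer (staggered): Br(120°)/SH(60°) gauche 3.0; Br(120°)/CN(180°) gauche 2.2; NH2(240°)/CN(180°) gauche 2.3; NH2(240°)/COOH(300°) gauche 3.4 → 10.9 kJ/mol.

10.9 kJ/mol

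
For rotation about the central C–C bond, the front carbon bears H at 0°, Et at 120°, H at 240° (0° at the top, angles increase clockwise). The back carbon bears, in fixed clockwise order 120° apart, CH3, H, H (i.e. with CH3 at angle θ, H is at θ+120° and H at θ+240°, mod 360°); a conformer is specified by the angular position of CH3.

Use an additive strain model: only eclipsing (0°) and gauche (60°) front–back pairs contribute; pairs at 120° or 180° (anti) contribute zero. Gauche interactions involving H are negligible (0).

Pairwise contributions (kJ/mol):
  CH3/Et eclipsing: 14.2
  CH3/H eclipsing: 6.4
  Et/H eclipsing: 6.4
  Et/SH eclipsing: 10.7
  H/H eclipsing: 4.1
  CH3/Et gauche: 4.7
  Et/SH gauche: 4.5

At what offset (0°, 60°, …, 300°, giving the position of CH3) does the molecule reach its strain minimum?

CH3 at 0° (eclipsed): H–CH3 eclipsed, Et–H eclipsed, H–H eclipsed; 6.4 + 6.4 + 4.1 = 16.9 kJ/mol.
CH3 at 60° (staggered): Et–CH3 gauche; 4.7 = 4.7 kJ/mol.
CH3 at 120° (eclipsed): H–H eclipsed, Et–CH3 eclipsed, H–H eclipsed; 4.1 + 14.2 + 4.1 = 22.4 kJ/mol.
CH3 at 180° (staggered): Et–CH3 gauche; 4.7 = 4.7 kJ/mol.
CH3 at 240° (eclipsed): H–H eclipsed, Et–H eclipsed, H–CH3 eclipsed; 4.1 + 6.4 + 6.4 = 16.9 kJ/mol.
CH3 at 300° (staggered): no non-H gauche contacts → 0.0 kJ/mol.
The minimum (0.0 kJ/mol) occurs with CH3 at 300°.

300°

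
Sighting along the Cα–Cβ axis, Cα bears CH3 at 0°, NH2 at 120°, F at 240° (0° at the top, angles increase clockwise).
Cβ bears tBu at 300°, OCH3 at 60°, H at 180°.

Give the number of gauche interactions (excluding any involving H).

4

Non-H gauche pairs: CH3(0°)/tBu(300°); CH3(0°)/OCH3(60°); NH2(120°)/OCH3(60°); F(240°)/tBu(300°) — 4 interactions.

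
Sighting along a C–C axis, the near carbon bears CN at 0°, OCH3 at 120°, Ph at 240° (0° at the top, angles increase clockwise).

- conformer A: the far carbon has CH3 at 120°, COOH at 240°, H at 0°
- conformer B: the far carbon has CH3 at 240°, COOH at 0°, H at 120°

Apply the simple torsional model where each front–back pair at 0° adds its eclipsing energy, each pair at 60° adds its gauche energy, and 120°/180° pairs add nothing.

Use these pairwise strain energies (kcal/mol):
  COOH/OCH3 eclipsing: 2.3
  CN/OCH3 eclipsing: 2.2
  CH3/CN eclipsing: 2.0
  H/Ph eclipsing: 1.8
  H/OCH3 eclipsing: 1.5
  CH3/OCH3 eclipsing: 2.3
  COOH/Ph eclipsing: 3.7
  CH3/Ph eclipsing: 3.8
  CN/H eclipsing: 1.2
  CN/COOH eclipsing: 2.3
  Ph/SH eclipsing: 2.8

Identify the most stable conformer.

A (eclipsed): CN–H eclipsed, OCH3–CH3 eclipsed, Ph–COOH eclipsed; 1.2 + 2.3 + 3.7 = 7.2 kcal/mol.
B (eclipsed): CN–COOH eclipsed, OCH3–H eclipsed, Ph–CH3 eclipsed; 2.3 + 1.5 + 3.8 = 7.6 kcal/mol.
A has the lowest total (7.2 kcal/mol).

A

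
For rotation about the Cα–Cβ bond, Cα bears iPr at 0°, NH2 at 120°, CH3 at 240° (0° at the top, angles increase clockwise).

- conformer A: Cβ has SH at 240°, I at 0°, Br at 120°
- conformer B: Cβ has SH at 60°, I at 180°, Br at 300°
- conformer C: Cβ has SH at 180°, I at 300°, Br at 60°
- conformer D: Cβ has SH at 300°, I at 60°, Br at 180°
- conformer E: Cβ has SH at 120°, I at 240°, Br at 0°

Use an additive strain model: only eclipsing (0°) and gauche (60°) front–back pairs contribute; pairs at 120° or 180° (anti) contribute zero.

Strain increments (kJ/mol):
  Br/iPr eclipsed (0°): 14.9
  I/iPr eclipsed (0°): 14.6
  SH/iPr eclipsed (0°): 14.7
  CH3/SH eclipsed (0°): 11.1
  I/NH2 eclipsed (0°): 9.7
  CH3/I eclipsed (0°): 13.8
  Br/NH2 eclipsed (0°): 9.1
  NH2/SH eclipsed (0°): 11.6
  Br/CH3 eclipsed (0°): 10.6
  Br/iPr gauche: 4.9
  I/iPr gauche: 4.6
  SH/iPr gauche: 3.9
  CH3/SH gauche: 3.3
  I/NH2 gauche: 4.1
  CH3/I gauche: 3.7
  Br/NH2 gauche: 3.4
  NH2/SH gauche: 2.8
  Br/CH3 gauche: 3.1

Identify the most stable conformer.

D

A (eclipsed): iPr–I eclipsed, NH2–Br eclipsed, CH3–SH eclipsed; 14.6 + 9.1 + 11.1 = 34.8 kJ/mol.
B (staggered): iPr–SH gauche, iPr–Br gauche, NH2–SH gauche, NH2–I gauche, CH3–I gauche, CH3–Br gauche; 3.9 + 4.9 + 2.8 + 4.1 + 3.7 + 3.1 = 22.5 kJ/mol.
C (staggered): iPr–I gauche, iPr–Br gauche, NH2–SH gauche, NH2–Br gauche, CH3–SH gauche, CH3–I gauche; 4.6 + 4.9 + 2.8 + 3.4 + 3.3 + 3.7 = 22.7 kJ/mol.
D (staggered): iPr–SH gauche, iPr–I gauche, NH2–I gauche, NH2–Br gauche, CH3–SH gauche, CH3–Br gauche; 3.9 + 4.6 + 4.1 + 3.4 + 3.3 + 3.1 = 22.4 kJ/mol.
E (eclipsed): iPr–Br eclipsed, NH2–SH eclipsed, CH3–I eclipsed; 14.9 + 11.6 + 13.8 = 40.3 kJ/mol.
D has the lowest total (22.4 kJ/mol).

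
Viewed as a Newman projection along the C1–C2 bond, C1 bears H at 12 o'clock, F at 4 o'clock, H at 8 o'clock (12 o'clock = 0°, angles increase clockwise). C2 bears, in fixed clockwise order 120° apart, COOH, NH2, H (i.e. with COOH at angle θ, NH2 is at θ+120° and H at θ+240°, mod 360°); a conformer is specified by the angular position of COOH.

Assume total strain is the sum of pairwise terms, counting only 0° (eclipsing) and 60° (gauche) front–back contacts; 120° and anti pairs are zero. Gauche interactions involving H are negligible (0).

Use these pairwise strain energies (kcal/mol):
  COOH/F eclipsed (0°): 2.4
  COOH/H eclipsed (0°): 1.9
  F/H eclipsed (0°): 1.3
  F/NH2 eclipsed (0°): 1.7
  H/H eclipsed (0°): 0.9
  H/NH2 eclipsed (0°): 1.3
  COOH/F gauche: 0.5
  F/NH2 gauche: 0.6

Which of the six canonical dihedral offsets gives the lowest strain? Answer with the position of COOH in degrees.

180°

COOH at 0° (eclipsed): H(0°)/COOH(0°) eclipsed 1.9; F(120°)/NH2(120°) eclipsed 1.7; H(240°)/H(240°) eclipsed 0.9 → 4.5 kcal/mol.
COOH at 60° (staggered): F(120°)/COOH(60°) gauche 0.5; F(120°)/NH2(180°) gauche 0.6 → 1.1 kcal/mol.
COOH at 120° (eclipsed): H(0°)/H(0°) eclipsed 0.9; F(120°)/COOH(120°) eclipsed 2.4; H(240°)/NH2(240°) eclipsed 1.3 → 4.6 kcal/mol.
COOH at 180° (staggered): F(120°)/COOH(180°) gauche 0.5 → 0.5 kcal/mol.
COOH at 240° (eclipsed): H(0°)/NH2(0°) eclipsed 1.3; F(120°)/H(120°) eclipsed 1.3; H(240°)/COOH(240°) eclipsed 1.9 → 4.5 kcal/mol.
COOH at 300° (staggered): F(120°)/NH2(60°) gauche 0.6 → 0.6 kcal/mol.
The minimum (0.5 kcal/mol) occurs with COOH at 180°.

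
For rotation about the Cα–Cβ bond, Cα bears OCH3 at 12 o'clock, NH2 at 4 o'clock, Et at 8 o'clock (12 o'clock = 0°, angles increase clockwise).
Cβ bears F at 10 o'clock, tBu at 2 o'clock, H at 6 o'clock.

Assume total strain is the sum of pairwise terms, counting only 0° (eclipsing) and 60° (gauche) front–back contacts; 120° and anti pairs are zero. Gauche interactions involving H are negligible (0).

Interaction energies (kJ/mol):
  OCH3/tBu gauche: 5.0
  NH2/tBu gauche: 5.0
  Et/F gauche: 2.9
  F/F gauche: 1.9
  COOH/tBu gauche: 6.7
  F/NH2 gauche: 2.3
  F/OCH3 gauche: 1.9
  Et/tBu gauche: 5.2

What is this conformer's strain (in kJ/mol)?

14.8 kJ/mol

This conformer (staggered): OCH3(0°)/F(300°) gauche 1.9; OCH3(0°)/tBu(60°) gauche 5.0; NH2(120°)/tBu(60°) gauche 5.0; Et(240°)/F(300°) gauche 2.9 → 14.8 kJ/mol.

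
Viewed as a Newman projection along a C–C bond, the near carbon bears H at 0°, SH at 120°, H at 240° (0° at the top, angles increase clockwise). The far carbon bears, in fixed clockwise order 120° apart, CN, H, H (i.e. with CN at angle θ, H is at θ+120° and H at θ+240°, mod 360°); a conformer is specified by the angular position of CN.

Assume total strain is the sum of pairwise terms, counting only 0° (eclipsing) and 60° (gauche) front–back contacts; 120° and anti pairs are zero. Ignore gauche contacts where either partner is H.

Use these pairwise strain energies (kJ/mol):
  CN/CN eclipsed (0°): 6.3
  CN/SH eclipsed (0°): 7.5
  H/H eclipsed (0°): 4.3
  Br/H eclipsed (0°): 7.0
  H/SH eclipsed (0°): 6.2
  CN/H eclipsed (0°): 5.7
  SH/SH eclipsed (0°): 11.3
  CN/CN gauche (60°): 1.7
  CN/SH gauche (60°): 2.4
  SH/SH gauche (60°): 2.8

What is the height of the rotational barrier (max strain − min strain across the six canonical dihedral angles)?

16.2 kJ/mol

CN at 0° (eclipsed): H–CN eclipsed, SH–H eclipsed, H–H eclipsed; 5.7 + 6.2 + 4.3 = 16.2 kJ/mol.
CN at 60° (staggered): SH–CN gauche; 2.4 = 2.4 kJ/mol.
CN at 120° (eclipsed): H–H eclipsed, SH–CN eclipsed, H–H eclipsed; 4.3 + 7.5 + 4.3 = 16.1 kJ/mol.
CN at 180° (staggered): SH–CN gauche; 2.4 = 2.4 kJ/mol.
CN at 240° (eclipsed): H–H eclipsed, SH–H eclipsed, H–CN eclipsed; 4.3 + 6.2 + 5.7 = 16.2 kJ/mol.
CN at 300° (staggered): no non-H gauche contacts → 0.0 kJ/mol.
Max at 0° (16.2 kJ/mol), min at 300° (0.0 kJ/mol); barrier = 16.2 kJ/mol.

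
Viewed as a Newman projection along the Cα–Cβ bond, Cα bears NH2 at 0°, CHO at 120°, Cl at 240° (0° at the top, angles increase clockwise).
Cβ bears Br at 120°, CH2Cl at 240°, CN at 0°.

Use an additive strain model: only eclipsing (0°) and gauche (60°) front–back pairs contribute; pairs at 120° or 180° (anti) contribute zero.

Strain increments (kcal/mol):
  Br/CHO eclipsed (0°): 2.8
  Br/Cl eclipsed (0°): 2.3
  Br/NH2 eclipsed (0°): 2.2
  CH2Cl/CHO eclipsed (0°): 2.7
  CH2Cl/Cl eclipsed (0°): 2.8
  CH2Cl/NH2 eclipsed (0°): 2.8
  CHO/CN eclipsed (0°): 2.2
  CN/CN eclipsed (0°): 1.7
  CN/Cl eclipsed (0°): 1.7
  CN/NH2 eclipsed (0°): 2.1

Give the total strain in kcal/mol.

This conformer (eclipsed): NH2–CN eclipsed, CHO–Br eclipsed, Cl–CH2Cl eclipsed; 2.1 + 2.8 + 2.8 = 7.7 kcal/mol.

7.7 kcal/mol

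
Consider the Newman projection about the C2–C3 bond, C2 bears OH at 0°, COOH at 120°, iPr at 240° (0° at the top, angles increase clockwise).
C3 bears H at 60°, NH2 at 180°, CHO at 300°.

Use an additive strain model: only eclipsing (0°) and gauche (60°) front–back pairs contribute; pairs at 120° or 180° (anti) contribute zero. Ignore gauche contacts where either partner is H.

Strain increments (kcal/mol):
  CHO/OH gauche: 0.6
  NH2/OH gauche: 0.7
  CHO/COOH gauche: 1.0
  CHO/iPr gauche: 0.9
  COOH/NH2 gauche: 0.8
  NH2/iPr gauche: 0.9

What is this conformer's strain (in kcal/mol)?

This conformer is staggered. OH at 0° is gauche with CHO at 300° (0.6); COOH at 120° is gauche with NH2 at 180° (0.8); iPr at 240° is gauche with NH2 at 180° (0.9); iPr at 240° is gauche with CHO at 300° (0.9). Total 3.2 kcal/mol.

3.2 kcal/mol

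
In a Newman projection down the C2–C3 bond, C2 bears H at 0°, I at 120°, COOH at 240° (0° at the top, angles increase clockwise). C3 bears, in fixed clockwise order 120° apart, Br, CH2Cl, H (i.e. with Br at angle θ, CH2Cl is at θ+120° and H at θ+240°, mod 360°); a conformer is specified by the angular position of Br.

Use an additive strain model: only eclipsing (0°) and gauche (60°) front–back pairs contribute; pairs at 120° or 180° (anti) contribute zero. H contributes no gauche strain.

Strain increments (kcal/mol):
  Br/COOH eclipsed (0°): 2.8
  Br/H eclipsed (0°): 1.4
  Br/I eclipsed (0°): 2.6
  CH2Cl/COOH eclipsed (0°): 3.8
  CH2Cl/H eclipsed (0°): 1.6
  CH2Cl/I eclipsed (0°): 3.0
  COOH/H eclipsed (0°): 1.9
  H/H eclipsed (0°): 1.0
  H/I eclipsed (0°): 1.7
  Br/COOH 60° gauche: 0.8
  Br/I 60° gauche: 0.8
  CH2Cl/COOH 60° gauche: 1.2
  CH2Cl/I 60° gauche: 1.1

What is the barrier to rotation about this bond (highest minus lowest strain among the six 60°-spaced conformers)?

Br at 0° (eclipsed): H–Br eclipsed, I–CH2Cl eclipsed, COOH–H eclipsed; 1.4 + 3.0 + 1.9 = 6.3 kcal/mol.
Br at 60° (staggered): I–Br gauche, I–CH2Cl gauche, COOH–CH2Cl gauche; 0.8 + 1.1 + 1.2 = 3.1 kcal/mol.
Br at 120° (eclipsed): H–H eclipsed, I–Br eclipsed, COOH–CH2Cl eclipsed; 1.0 + 2.6 + 3.8 = 7.4 kcal/mol.
Br at 180° (staggered): I–Br gauche, COOH–Br gauche, COOH–CH2Cl gauche; 0.8 + 0.8 + 1.2 = 2.8 kcal/mol.
Br at 240° (eclipsed): H–CH2Cl eclipsed, I–H eclipsed, COOH–Br eclipsed; 1.6 + 1.7 + 2.8 = 6.1 kcal/mol.
Br at 300° (staggered): I–CH2Cl gauche, COOH–Br gauche; 1.1 + 0.8 = 1.9 kcal/mol.
Max at 120° (7.4 kcal/mol), min at 300° (1.9 kcal/mol); barrier = 5.5 kcal/mol.

5.5 kcal/mol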